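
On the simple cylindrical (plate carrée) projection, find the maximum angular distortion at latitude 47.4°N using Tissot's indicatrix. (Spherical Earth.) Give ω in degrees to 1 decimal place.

22.2°

In the plate carrée (x = Rλ, y = Rφ), meridians are true-scale (h = 1) and parallels are stretched by k = sec φ.
At 47.4°: h = 1.000, k = 1.477; principal scales a = 1.477, b = 1.000.
sin(ω/2) = (a − b)/(a + b) = 0.4774/2.477 = 0.1927, so ω = 2 arcsin(0.1927) ≈ 22.2°.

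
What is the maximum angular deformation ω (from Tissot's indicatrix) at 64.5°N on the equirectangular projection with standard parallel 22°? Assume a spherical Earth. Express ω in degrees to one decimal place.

In the equirectangular projection with standard parallel φ₀ = 22° (x = Rλ cos φ₀, y = Rφ), meridians are true-scale (h = 1) and the parallel scale is k = cos φ₀ / cos φ.
At 64.5°: h = 1.000, k = 2.154; principal scales a = 2.154, b = 1.000.
sin(ω/2) = (a − b)/(a + b) = 1.154/3.154 = 0.3658, so ω = 2 arcsin(0.3658) ≈ 42.9°.

42.9°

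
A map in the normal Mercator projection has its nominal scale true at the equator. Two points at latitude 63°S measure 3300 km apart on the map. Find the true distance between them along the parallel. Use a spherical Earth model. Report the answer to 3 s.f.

Mercator is conformal, so the point scale is isotropic: h = k = sec φ = 1/cos φ.
Along the parallel at 63°, map distances are exaggerated by k = sec 63° = 2.203.
True distance = 3300 / 2.203 = 3300 × cos 63° ≈ 1500 km.

1500 km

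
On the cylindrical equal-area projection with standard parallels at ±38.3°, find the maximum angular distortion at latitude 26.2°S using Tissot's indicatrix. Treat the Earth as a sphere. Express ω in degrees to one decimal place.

For cylindrical equal-area with standard parallel φ₀, h = cos φ / cos φ₀ and k = cos φ₀ / cos φ, so h·k = 1.
At 26.2°: h = 1.143, k = 0.8746; principal scales a = 1.143, b = 0.8746.
sin(ω/2) = (a − b)/(a + b) = 0.2687/2.018 = 0.1331, so ω = 2 arcsin(0.1331) ≈ 15.3°.

15.3°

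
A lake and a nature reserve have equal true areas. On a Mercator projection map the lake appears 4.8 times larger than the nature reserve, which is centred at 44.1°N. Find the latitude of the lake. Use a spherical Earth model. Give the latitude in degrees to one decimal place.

70.9°

For equal true areas on Mercator, apparent areas scale as sec²φ, so the ratio is cos²φ₂ / cos²φ₁.
cos²φ₂ / cos²φ₁ = 4.8  ⇒  cos φ₁ = cos 44.1° / √4.8 = 0.7181/2.191 = 0.3278.
φ₁ = arccos(0.3278) ≈ 70.9°.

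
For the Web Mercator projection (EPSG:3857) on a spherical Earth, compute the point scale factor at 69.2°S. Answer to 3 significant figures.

Mercator is conformal, so the point scale is isotropic: h = k = sec φ = 1/cos φ.
k = 1/cos 69.2° = 1/0.3551 = 2.816.

2.82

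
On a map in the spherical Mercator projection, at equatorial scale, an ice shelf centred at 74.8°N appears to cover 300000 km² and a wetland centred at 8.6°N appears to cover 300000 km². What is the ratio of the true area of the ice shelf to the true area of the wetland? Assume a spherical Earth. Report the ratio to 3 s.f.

0.0703

Since Mercator area scale is 1/cos²φ, the true area equals the apparent area multiplied by cos²φ.
True area of ice shelf: 300000 × cos²(74.8°) = 300000 × 0.06874 = 20620 km².
True area of wetland: 300000 × cos²(8.6°) = 300000 × 0.9776 = 293300 km².
Ratio = 20620 / 293300 ≈ 0.0703.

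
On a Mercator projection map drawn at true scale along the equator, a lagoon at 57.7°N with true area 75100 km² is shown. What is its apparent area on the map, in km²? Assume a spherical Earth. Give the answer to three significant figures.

263000 km²

Mercator is conformal, so the point scale is isotropic: h = k = sec φ = 1/cos φ.
Areal scale = k² = sec²φ = 1/cos²(57.7°) = 1/0.5344² = 3.502.
Apparent area = 75100 × 3.502 ≈ 263000 km².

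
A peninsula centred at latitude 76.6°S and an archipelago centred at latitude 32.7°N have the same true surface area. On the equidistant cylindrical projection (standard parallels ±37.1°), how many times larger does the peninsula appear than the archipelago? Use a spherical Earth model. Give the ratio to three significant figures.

In the equirectangular projection with standard parallel φ₀ = 37.1° (x = Rλ cos φ₀, y = Rφ), meridians are true-scale (h = 1) and the parallel scale is k = cos φ₀ / cos φ.
Areal scale at 76.6°: h·k = 1.000 × 3.442 = 3.442.
Areal scale at 32.7°: h·k = 1.000 × 0.9478 = 0.9478.
Ratio = 3.442/0.9478 ≈ 3.63.

3.63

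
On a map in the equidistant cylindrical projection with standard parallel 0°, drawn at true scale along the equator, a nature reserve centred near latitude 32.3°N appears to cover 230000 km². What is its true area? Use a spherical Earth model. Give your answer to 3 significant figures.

Plate carrée maps x = Rλ, y = Rφ. The meridian scale is h = 1 and the parallel scale is k = 1/cos φ = sec φ.
Areal scale = h·k = 1 × sec φ; at 32.3°, h = 1.000, k = 1.183, so h·k = 1.183.
True area = apparent / (areal scale) = 230000 / 1.183 ≈ 194000 km².

194000 km²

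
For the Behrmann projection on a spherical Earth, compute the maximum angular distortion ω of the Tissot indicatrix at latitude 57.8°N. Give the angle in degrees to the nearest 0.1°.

Behrmann is a cylindrical equal-area projection with standard parallels at ±30°. For cylindrical equal-area with standard parallel φ₀, h = cos φ / cos φ₀ and k = cos φ₀ / cos φ, so h·k = 1.
At 57.8°: h = 0.6153, k = 1.625; principal scales a = 1.625, b = 0.6153.
sin(ω/2) = (a − b)/(a + b) = 1.010/2.241 = 0.4507, so ω = 2 arcsin(0.4507) ≈ 53.6°.

53.6°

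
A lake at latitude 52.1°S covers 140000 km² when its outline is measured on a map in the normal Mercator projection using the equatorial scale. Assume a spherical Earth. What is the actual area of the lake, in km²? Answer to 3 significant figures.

52800 km²

For Mercator, h = k = sec φ (a conformal cylindrical projection has a single point scale, 1/cos φ).
Areal scale = k² = sec²φ = 1/cos²(52.1°) = 1/0.6143² = 2.650.
True area = apparent / (areal scale) = 140000 / 2.650 ≈ 52800 km².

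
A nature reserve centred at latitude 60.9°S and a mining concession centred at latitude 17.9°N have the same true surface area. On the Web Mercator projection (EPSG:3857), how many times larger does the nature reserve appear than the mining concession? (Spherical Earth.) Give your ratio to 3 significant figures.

3.83

Mercator is conformal with k = sec φ, so areal scale = k² = sec²φ.
At 60.9°: sec²(60.9°) = 1/0.4863² = 4.228.
At 17.9°: sec²(17.9°) = 1/0.9516² = 1.104.
Ratio = 4.228/1.104 = cos²(17.9°)/cos²(60.9°) ≈ 3.83.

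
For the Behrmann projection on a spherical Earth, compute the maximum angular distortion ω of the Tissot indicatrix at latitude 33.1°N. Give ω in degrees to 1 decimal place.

3.8°

Behrmann is a cylindrical equal-area projection with standard parallels at ±30°. Cylindrical equal-area (φ₀ = 30°): h = cos φ / cos 30° along meridians, k = cos 30° / cos φ along parallels; h·k = 1.
At 33.1°: h = 0.9673, k = 1.034; principal scales a = 1.034, b = 0.9673.
sin(ω/2) = (a − b)/(a + b) = 0.06648/2.001 = 0.03322, so ω = 2 arcsin(0.03322) ≈ 3.8°.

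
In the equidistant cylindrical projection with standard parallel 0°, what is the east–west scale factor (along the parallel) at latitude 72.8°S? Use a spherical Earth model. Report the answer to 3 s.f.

3.38

Plate carrée maps x = Rλ, y = Rφ. The meridian scale is h = 1 and the parallel scale is k = 1/cos φ = sec φ.
k = 1/cos 72.8° = 1/0.2957 = 3.382.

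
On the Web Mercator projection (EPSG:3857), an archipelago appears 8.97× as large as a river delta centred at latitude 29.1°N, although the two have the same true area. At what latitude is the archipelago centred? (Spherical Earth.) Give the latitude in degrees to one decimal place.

On Mercator, (apparent₁)/(apparent₂) = sec²φ₁ / sec²φ₂ when true areas are equal.
cos²φ₂ / cos²φ₁ = 8.97  ⇒  cos φ₁ = cos 29.1° / √8.97 = 0.8738/2.995 = 0.2917.
φ₁ = arccos(0.2917) ≈ 73.0°.

73.0°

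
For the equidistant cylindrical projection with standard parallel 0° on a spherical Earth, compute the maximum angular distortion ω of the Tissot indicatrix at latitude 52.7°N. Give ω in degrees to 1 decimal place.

For the equirectangular projection with φ₀ = 0 (plate carrée), h = 1 along meridians and k = sec φ along parallels.
At 52.7°: h = 1.000, k = 1.650; principal scales a = 1.650, b = 1.000.
sin(ω/2) = (a − b)/(a + b) = 0.6502/2.650 = 0.2453, so ω = 2 arcsin(0.2453) ≈ 28.4°.

28.4°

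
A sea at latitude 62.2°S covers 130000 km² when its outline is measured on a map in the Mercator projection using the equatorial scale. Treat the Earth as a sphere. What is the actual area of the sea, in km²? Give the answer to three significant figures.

28300 km²

For Mercator, h = k = sec φ (a conformal cylindrical projection has a single point scale, 1/cos φ).
Areal scale = k² = sec²φ = 1/cos²(62.2°) = 1/0.4664² = 4.597.
True area = apparent / (areal scale) = 130000 / 4.597 ≈ 28300 km².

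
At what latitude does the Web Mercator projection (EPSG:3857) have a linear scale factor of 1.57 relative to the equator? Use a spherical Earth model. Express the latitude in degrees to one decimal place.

50.4°

Mercator scale is k = sec φ = 1/cos φ.
1/cos φ = 1.57  ⇒  cos φ = 0.6369  ⇒  φ = arccos(0.6369) ≈ 50.4°.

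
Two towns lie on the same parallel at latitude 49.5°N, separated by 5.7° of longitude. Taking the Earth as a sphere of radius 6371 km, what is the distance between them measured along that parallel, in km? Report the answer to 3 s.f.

412 km

Arc length along a parallel = R cos φ · Δλ (with Δλ in radians).
= 6371 × cos 49.5° × (5.7° × π/180) = 6371 × 0.6494 × 0.09948 ≈ 412 km.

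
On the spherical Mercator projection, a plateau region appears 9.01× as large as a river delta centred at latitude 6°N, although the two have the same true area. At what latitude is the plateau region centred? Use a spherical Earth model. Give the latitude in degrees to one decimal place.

70.7°

Mercator areal scale is sec²φ, so apparent-area ratio = sec²φ₁ / sec²φ₂ = cos²φ₂ / cos²φ₁.
cos²φ₂ / cos²φ₁ = 9.01  ⇒  cos φ₁ = cos 6° / √9.01 = 0.9945/3.002 = 0.3313.
φ₁ = arccos(0.3313) ≈ 70.7°.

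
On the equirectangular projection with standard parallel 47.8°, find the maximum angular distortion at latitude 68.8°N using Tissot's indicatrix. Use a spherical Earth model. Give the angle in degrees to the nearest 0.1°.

34.9°

In the equirectangular projection with standard parallel φ₀ = 47.8° (x = Rλ cos φ₀, y = Rφ), meridians are true-scale (h = 1) and the parallel scale is k = cos φ₀ / cos φ.
At 68.8°: h = 1.000, k = 1.858; principal scales a = 1.858, b = 1.000.
sin(ω/2) = (a − b)/(a + b) = 0.8575/2.858 = 0.3001, so ω = 2 arcsin(0.3001) ≈ 34.9°.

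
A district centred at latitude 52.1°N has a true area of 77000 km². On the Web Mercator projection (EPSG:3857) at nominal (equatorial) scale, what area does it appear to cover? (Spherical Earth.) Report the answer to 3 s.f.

For Mercator, h = k = sec φ (a conformal cylindrical projection has a single point scale, 1/cos φ).
Areal scale = k² = sec²φ = 1/cos²(52.1°) = 1/0.6143² = 2.650.
Apparent area = 77000 × 2.650 ≈ 204000 km².

204000 km²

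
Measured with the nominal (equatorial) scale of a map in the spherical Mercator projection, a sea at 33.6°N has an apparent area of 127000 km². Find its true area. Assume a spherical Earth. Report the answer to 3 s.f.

88100 km²

Mercator is conformal, so the point scale is isotropic: h = k = sec φ = 1/cos φ.
Areal scale = k² = sec²φ = 1/cos²(33.6°) = 1/0.8329² = 1.441.
True area = apparent / (areal scale) = 127000 / 1.441 ≈ 88100 km².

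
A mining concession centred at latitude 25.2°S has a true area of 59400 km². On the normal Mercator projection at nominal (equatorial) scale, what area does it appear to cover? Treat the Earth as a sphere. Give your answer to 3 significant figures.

72600 km²

The Mercator projection is conformal; its linear scale factor is the same in every direction and equals sec φ = 1/cos φ.
Areal scale = k² = sec²φ = 1/cos²(25.2°) = 1/0.9048² = 1.221.
Apparent area = 59400 × 1.221 ≈ 72600 km².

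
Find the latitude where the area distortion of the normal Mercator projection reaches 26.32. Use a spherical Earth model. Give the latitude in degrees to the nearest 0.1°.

Mercator areal scale is sec²φ.
sec²φ = 26.32  ⇒  cos²φ = 0.03799  ⇒  cos φ = 0.1949.
φ = arccos(0.1949) ≈ 78.8°.

78.8°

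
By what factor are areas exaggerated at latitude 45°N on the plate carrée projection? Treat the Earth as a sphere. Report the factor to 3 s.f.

1.41

Plate carrée maps x = Rλ, y = Rφ. The meridian scale is h = 1 and the parallel scale is k = 1/cos φ = sec φ.
Areal scale = h·k = 1 × sec φ; at 45°, h = 1.000, k = 1.414, so h·k = 1.414.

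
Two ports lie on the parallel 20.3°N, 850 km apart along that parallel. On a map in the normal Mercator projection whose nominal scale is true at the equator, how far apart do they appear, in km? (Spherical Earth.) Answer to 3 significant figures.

906 km

Mercator is conformal, so the point scale is isotropic: h = k = sec φ = 1/cos φ.
Along the parallel, k = sec 20.3° = 1/0.9379 = 1.066.
Map distance = 850 × 1.066 ≈ 906 km.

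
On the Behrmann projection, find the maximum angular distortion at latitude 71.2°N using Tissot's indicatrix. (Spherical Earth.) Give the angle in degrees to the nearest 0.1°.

98.4°

The Behrmann projection is cylindrical equal-area with φ₀ = 30°. For cylindrical equal-area with standard parallel φ₀, h = cos φ / cos φ₀ and k = cos φ₀ / cos φ, so h·k = 1.
At 71.2°: h = 0.3721, k = 2.687; principal scales a = 2.687, b = 0.3721.
sin(ω/2) = (a − b)/(a + b) = 2.315/3.059 = 0.7567, so ω = 2 arcsin(0.7567) ≈ 98.4°.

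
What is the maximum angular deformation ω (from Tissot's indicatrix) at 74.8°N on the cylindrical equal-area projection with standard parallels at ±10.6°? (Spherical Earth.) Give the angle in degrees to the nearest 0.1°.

A cylindrical equal-area projection with standard parallel φ₀ has meridian scale h = cos φ / cos φ₀ and parallel scale k = cos φ₀ / cos φ (so areas are preserved, h·k = 1).
At 74.8°: h = 0.2667, k = 3.749; principal scales a = 3.749, b = 0.2667.
sin(ω/2) = (a − b)/(a + b) = 3.482/4.016 = 0.8672, so ω = 2 arcsin(0.8672) ≈ 120.3°.

120.3°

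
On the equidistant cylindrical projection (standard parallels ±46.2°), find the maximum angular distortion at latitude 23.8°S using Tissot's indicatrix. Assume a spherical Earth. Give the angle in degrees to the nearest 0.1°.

With standard parallel φ₀ = 46.2°, the equirectangular projection gives x = Rλ cos φ₀, y = Rφ, so h = 1 and k = cos 46.2° / cos φ.
At 23.8°: h = 1.000, k = 0.7565; principal scales a = 1.000, b = 0.7565.
sin(ω/2) = (a − b)/(a + b) = 0.2435/1.756 = 0.1386, so ω = 2 arcsin(0.1386) ≈ 15.9°.

15.9°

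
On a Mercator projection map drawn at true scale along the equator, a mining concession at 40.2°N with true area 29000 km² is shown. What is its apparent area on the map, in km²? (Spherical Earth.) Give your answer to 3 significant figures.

The Mercator projection is conformal; its linear scale factor is the same in every direction and equals sec φ = 1/cos φ.
Areal scale = k² = sec²φ = 1/cos²(40.2°) = 1/0.7638² = 1.714.
Apparent area = 29000 × 1.714 ≈ 49700 km².

49700 km²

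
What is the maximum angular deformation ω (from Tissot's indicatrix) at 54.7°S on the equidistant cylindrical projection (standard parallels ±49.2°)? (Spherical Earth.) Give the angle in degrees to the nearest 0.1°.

7.0°

The equidistant cylindrical projection with φ₀ = 49.2° has h = 1 (meridians true) and k = cos φ₀ / cos φ along parallels.
At 54.7°: h = 1.000, k = 1.131; principal scales a = 1.131, b = 1.000.
sin(ω/2) = (a − b)/(a + b) = 0.1308/2.131 = 0.06137, so ω = 2 arcsin(0.06137) ≈ 7.0°.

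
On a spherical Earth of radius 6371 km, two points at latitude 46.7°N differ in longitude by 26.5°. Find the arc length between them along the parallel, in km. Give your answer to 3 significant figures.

Arc length along a parallel = R cos φ · Δλ (with Δλ in radians).
= 6371 × cos 46.7° × (26.5° × π/180) = 6371 × 0.6858 × 0.4625 ≈ 2020 km.

2020 km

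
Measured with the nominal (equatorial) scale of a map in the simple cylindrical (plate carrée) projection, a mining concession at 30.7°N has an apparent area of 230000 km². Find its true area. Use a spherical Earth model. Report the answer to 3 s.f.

In the plate carrée (x = Rλ, y = Rφ), meridians are true-scale (h = 1) and parallels are stretched by k = sec φ.
Areal scale = h·k = 1 × sec φ; at 30.7°, h = 1.000, k = 1.163, so h·k = 1.163.
True area = apparent / (areal scale) = 230000 / 1.163 ≈ 198000 km².

198000 km²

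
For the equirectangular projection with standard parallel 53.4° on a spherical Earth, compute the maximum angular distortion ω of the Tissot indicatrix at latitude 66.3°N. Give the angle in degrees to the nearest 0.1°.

The equidistant cylindrical projection with φ₀ = 53.4° has h = 1 (meridians true) and k = cos φ₀ / cos φ along parallels.
At 66.3°: h = 1.000, k = 1.483; principal scales a = 1.483, b = 1.000.
sin(ω/2) = (a − b)/(a + b) = 0.4833/2.483 = 0.1946, so ω = 2 arcsin(0.1946) ≈ 22.4°.

22.4°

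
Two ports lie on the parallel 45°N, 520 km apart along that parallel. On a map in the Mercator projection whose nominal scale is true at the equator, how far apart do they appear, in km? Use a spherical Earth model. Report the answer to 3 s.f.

Mercator is conformal, so the point scale is isotropic: h = k = sec φ = 1/cos φ.
Along the parallel, k = sec 45° = 1/0.7071 = 1.414.
Map distance = 520 × 1.414 ≈ 735 km.

735 km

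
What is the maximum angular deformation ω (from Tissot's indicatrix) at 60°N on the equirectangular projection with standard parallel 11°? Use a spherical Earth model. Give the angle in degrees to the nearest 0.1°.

37.9°

The equidistant cylindrical projection with φ₀ = 11° has h = 1 (meridians true) and k = cos φ₀ / cos φ along parallels.
At 60°: h = 1.000, k = 1.963; principal scales a = 1.963, b = 1.000.
sin(ω/2) = (a − b)/(a + b) = 0.9633/2.963 = 0.3251, so ω = 2 arcsin(0.3251) ≈ 37.9°.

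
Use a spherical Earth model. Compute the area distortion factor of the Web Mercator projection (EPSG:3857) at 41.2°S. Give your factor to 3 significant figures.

Mercator is conformal, so the point scale is isotropic: h = k = sec φ = 1/cos φ.
Areal scale = k² = sec²φ = 1/cos²(41.2°) = 1/0.7524² = 1.766.

1.77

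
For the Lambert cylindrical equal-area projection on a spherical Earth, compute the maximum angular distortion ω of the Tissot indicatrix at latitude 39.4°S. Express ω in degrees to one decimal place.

The Lambert cylindrical equal-area projection is the cylindrical equal-area projection with its standard parallel at the equator (φ₀ = 0). Cylindrical equal-area (φ₀ = 0°): h = cos φ / cos 0° along meridians, k = cos 0° / cos φ along parallels; h·k = 1.
At 39.4°: h = 0.7727, k = 1.294; principal scales a = 1.294, b = 0.7727.
sin(ω/2) = (a − b)/(a + b) = 0.5214/2.067 = 0.2523, so ω = 2 arcsin(0.2523) ≈ 29.2°.

29.2°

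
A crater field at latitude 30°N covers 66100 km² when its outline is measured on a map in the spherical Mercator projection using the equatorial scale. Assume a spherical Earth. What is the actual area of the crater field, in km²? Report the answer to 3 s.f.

49600 km²

For Mercator, h = k = sec φ (a conformal cylindrical projection has a single point scale, 1/cos φ).
Areal scale = k² = sec²φ = 1/cos²(30°) = 1/0.8660² = 1.333.
True area = apparent / (areal scale) = 66100 / 1.333 ≈ 49600 km².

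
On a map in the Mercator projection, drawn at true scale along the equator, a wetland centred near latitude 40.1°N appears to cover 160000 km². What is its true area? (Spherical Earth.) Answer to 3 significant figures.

93600 km²

The Mercator projection is conformal; its linear scale factor is the same in every direction and equals sec φ = 1/cos φ.
Areal scale = k² = sec²φ = 1/cos²(40.1°) = 1/0.7649² = 1.709.
True area = apparent / (areal scale) = 160000 / 1.709 ≈ 93600 km².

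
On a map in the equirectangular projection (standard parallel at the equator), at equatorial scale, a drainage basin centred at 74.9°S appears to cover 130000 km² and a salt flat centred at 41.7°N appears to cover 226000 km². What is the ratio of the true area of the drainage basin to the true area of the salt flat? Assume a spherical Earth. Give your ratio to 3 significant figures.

0.201

Plate carrée has h = 1 and k = sec φ, giving areal scale sec φ; true area = (apparent area) · cos φ.
True area of drainage basin: 130000 × cos(74.9°) = 130000 × 0.2605 = 33870 km².
True area of salt flat: 226000 × cos(41.7°) = 226000 × 0.7466 = 168700 km².
Ratio = 33870 / 168700 ≈ 0.201.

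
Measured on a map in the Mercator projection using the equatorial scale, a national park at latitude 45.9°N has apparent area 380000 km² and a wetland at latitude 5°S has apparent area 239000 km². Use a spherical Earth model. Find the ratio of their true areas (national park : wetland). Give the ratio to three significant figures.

On Mercator the areal scale is sec²φ, so true area = apparent × cos²φ.
True area of national park: 380000 × cos²(45.9°) = 380000 × 0.4843 = 184000 km².
True area of wetland: 239000 × cos²(5°) = 239000 × 0.9924 = 237200 km².
Ratio = 184000 / 237200 ≈ 0.776.

0.776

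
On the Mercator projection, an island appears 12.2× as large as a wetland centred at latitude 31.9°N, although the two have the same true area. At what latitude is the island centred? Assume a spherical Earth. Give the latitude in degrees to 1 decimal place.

On Mercator, (apparent₁)/(apparent₂) = sec²φ₁ / sec²φ₂ when true areas are equal.
cos²φ₂ / cos²φ₁ = 12.2  ⇒  cos φ₁ = cos 31.9° / √12.2 = 0.8490/3.493 = 0.2431.
φ₁ = arccos(0.2431) ≈ 75.9°.

75.9°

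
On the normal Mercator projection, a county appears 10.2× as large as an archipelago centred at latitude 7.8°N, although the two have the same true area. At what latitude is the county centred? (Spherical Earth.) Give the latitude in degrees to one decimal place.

71.9°

On Mercator, (apparent₁)/(apparent₂) = sec²φ₁ / sec²φ₂ when true areas are equal.
cos²φ₂ / cos²φ₁ = 10.2  ⇒  cos φ₁ = cos 7.8° / √10.2 = 0.9907/3.194 = 0.3102.
φ₁ = arccos(0.3102) ≈ 71.9°.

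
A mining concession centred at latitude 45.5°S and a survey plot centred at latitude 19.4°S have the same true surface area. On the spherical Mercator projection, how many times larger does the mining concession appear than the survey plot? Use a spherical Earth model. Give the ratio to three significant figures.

On Mercator, area is exaggerated by sec²φ = 1/cos²φ.
At 45.5°: sec²(45.5°) = 1/0.7009² = 2.036.
At 19.4°: sec²(19.4°) = 1/0.9432² = 1.124.
Ratio = 2.036/1.124 = cos²(19.4°)/cos²(45.5°) ≈ 1.81.

1.81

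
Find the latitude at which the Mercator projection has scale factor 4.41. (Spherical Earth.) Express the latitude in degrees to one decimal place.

76.9°

Mercator scale is k = sec φ = 1/cos φ.
1/cos φ = 4.41  ⇒  cos φ = 0.2268  ⇒  φ = arccos(0.2268) ≈ 76.9°.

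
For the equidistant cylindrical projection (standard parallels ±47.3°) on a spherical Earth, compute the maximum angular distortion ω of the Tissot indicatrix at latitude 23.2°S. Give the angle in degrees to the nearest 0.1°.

17.4°

With standard parallel φ₀ = 47.3°, the equirectangular projection gives x = Rλ cos φ₀, y = Rφ, so h = 1 and k = cos 47.3° / cos φ.
At 23.2°: h = 1.000, k = 0.7378; principal scales a = 1.000, b = 0.7378.
sin(ω/2) = (a − b)/(a + b) = 0.2622/1.738 = 0.1509, so ω = 2 arcsin(0.1509) ≈ 17.4°.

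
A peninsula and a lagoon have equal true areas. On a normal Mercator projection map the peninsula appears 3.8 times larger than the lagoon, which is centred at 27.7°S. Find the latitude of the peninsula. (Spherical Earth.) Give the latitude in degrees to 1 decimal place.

63.0°

Mercator areal scale is sec²φ, so apparent-area ratio = sec²φ₁ / sec²φ₂ = cos²φ₂ / cos²φ₁.
cos²φ₂ / cos²φ₁ = 3.8  ⇒  cos φ₁ = cos 27.7° / √3.8 = 0.8854/1.949 = 0.4542.
φ₁ = arccos(0.4542) ≈ 63.0°.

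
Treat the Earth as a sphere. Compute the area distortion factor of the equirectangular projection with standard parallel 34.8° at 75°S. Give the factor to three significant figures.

3.17

In the equirectangular projection with standard parallel φ₀ = 34.8° (x = Rλ cos φ₀, y = Rφ), meridians are true-scale (h = 1) and the parallel scale is k = cos φ₀ / cos φ.
Areal scale = h·k = 1 × cos φ₀ / cos φ; at 75°, h = 1.000, k = 3.173, so h·k = 3.173.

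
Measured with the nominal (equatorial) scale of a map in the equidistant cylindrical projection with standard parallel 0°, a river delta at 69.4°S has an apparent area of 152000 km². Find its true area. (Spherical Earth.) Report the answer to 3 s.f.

For the equirectangular projection with φ₀ = 0 (plate carrée), h = 1 along meridians and k = sec φ along parallels.
Areal scale = h·k = 1 × sec φ; at 69.4°, h = 1.000, k = 2.842, so h·k = 2.842.
True area = apparent / (areal scale) = 152000 / 2.842 ≈ 53500 km².

53500 km²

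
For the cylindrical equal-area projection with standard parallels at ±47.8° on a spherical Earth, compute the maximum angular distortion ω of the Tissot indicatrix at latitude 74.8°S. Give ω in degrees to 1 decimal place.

A cylindrical equal-area projection with standard parallel φ₀ has meridian scale h = cos φ / cos φ₀ and parallel scale k = cos φ₀ / cos φ (so areas are preserved, h·k = 1).
At 74.8°: h = 0.3903, k = 2.562; principal scales a = 2.562, b = 0.3903.
sin(ω/2) = (a − b)/(a + b) = 2.172/2.952 = 0.7356, so ω = 2 arcsin(0.7356) ≈ 94.7°.

94.7°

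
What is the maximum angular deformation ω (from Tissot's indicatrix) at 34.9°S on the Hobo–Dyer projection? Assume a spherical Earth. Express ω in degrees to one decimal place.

3.8°

The Hobo–Dyer projection is cylindrical equal-area with φ₀ = 37.5°. For cylindrical equal-area with standard parallel φ₀, h = cos φ / cos φ₀ and k = cos φ₀ / cos φ, so h·k = 1.
At 34.9°: h = 1.034, k = 0.9673; principal scales a = 1.034, b = 0.9673.
sin(ω/2) = (a − b)/(a + b) = 0.06645/2.001 = 0.03321, so ω = 2 arcsin(0.03321) ≈ 3.8°.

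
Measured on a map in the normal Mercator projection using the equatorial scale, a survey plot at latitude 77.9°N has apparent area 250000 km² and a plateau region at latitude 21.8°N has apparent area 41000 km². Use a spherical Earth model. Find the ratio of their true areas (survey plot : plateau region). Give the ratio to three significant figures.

On Mercator the areal scale is sec²φ, so true area = apparent × cos²φ.
True area of survey plot: 250000 × cos²(77.9°) = 250000 × 0.04394 = 10980 km².
True area of plateau region: 41000 × cos²(21.8°) = 41000 × 0.8621 = 35350 km².
Ratio = 10980 / 35350 ≈ 0.311.

0.311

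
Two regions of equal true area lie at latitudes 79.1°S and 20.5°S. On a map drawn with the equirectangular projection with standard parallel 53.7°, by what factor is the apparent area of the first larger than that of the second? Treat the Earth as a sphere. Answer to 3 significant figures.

With standard parallel φ₀ = 53.7°, the equirectangular projection gives x = Rλ cos φ₀, y = Rφ, so h = 1 and k = cos 53.7° / cos φ.
Areal scale at 79.1°: h·k = 1.000 × 3.131 = 3.131.
Areal scale at 20.5°: h·k = 1.000 × 0.6320 = 0.6320.
Ratio = 3.131/0.6320 ≈ 4.95.

4.95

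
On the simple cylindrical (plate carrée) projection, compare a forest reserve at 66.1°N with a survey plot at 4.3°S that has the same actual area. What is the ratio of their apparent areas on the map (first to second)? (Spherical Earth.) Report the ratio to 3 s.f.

2.46

For the equirectangular projection with φ₀ = 0 (plate carrée), h = 1 along meridians and k = sec φ along parallels.
Areal scale at 66.1°: h·k = 1.000 × 2.468 = 2.468.
Areal scale at 4.3°: h·k = 1.000 × 1.003 = 1.003.
Ratio = 2.468/1.003 ≈ 2.46.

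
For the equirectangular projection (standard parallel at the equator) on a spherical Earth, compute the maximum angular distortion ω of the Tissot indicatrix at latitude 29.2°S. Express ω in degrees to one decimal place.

7.8°

For the equirectangular projection with φ₀ = 0 (plate carrée), h = 1 along meridians and k = sec φ along parallels.
At 29.2°: h = 1.000, k = 1.146; principal scales a = 1.146, b = 1.000.
sin(ω/2) = (a − b)/(a + b) = 0.1456/2.146 = 0.06785, so ω = 2 arcsin(0.06785) ≈ 7.8°.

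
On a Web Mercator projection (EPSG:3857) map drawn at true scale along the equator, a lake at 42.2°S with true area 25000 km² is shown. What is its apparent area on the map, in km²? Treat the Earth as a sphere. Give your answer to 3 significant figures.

For Mercator, h = k = sec φ (a conformal cylindrical projection has a single point scale, 1/cos φ).
Areal scale = k² = sec²φ = 1/cos²(42.2°) = 1/0.7408² = 1.822.
Apparent area = 25000 × 1.822 ≈ 45600 km².

45600 km²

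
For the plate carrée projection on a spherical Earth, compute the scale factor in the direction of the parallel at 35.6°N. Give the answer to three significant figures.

1.23

In the plate carrée (x = Rλ, y = Rφ), meridians are true-scale (h = 1) and parallels are stretched by k = sec φ.
k = 1/cos 35.6° = 1/0.8131 = 1.230.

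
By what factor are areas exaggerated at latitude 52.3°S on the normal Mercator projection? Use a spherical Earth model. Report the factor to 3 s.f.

The Mercator projection is conformal; its linear scale factor is the same in every direction and equals sec φ = 1/cos φ.
Areal scale = k² = sec²φ = 1/cos²(52.3°) = 1/0.6115² = 2.674.

2.67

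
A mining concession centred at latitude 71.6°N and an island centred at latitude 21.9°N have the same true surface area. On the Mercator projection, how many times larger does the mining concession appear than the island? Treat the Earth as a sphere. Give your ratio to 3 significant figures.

8.64

Mercator is conformal with k = sec φ, so areal scale = k² = sec²φ.
At 71.6°: sec²(71.6°) = 1/0.3156² = 10.04.
At 21.9°: sec²(21.9°) = 1/0.9278² = 1.162.
Ratio = 10.04/1.162 = cos²(21.9°)/cos²(71.6°) ≈ 8.64.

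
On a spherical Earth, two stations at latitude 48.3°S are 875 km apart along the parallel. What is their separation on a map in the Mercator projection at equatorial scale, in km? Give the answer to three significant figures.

1320 km

Mercator is conformal, so the point scale is isotropic: h = k = sec φ = 1/cos φ.
Along the parallel, k = sec 48.3° = 1/0.6652 = 1.503.
Map distance = 875 × 1.503 ≈ 1320 km.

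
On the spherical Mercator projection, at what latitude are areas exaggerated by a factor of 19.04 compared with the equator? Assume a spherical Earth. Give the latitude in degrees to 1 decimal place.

76.8°

Mercator areal scale is sec²φ.
sec²φ = 19.04  ⇒  cos²φ = 0.05252  ⇒  cos φ = 0.2292.
φ = arccos(0.2292) ≈ 76.8°.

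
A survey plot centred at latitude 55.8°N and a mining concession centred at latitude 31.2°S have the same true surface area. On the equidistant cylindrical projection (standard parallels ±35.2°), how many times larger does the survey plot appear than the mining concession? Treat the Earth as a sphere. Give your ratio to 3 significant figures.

1.52

In the equirectangular projection with standard parallel φ₀ = 35.2° (x = Rλ cos φ₀, y = Rφ), meridians are true-scale (h = 1) and the parallel scale is k = cos φ₀ / cos φ.
Areal scale at 55.8°: h·k = 1.000 × 1.454 = 1.454.
Areal scale at 31.2°: h·k = 1.000 × 0.9553 = 0.9553.
Ratio = 1.454/0.9553 ≈ 1.52.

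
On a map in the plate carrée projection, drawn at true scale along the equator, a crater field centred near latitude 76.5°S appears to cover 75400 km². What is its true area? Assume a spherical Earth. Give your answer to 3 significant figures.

Plate carrée maps x = Rλ, y = Rφ. The meridian scale is h = 1 and the parallel scale is k = 1/cos φ = sec φ.
Areal scale = h·k = 1 × sec φ; at 76.5°, h = 1.000, k = 4.284, so h·k = 4.284.
True area = apparent / (areal scale) = 75400 / 4.284 ≈ 17600 km².

17600 km²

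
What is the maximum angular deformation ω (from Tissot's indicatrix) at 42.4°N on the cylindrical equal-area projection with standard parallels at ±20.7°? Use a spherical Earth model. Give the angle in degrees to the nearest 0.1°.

26.8°

Cylindrical equal-area (φ₀ = 20.7°): h = cos φ / cos 20.7° along meridians, k = cos 20.7° / cos φ along parallels; h·k = 1.
At 42.4°: h = 0.7894, k = 1.267; principal scales a = 1.267, b = 0.7894.
sin(ω/2) = (a − b)/(a + b) = 0.4773/2.056 = 0.2321, so ω = 2 arcsin(0.2321) ≈ 26.8°.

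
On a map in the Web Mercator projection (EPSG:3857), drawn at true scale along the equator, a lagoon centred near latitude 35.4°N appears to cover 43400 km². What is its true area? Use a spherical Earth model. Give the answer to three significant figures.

Mercator is conformal, so the point scale is isotropic: h = k = sec φ = 1/cos φ.
Areal scale = k² = sec²φ = 1/cos²(35.4°) = 1/0.8151² = 1.505.
True area = apparent / (areal scale) = 43400 / 1.505 ≈ 28800 km².

28800 km²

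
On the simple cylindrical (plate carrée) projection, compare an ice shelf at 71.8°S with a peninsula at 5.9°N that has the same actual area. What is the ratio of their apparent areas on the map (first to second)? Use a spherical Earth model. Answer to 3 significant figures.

3.18

In the plate carrée (x = Rλ, y = Rφ), meridians are true-scale (h = 1) and parallels are stretched by k = sec φ.
Areal scale at 71.8°: h·k = 1.000 × 3.202 = 3.202.
Areal scale at 5.9°: h·k = 1.000 × 1.005 = 1.005.
Ratio = 3.202/1.005 ≈ 3.18.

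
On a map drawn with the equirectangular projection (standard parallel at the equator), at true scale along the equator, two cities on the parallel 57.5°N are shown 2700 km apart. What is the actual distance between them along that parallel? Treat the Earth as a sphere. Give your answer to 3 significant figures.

1450 km

In the plate carrée (x = Rλ, y = Rφ), meridians are true-scale (h = 1) and parallels are stretched by k = sec φ.
Along the parallel at 57.5°, map distances are exaggerated by k = sec 57.5° = 1.861.
True distance = 2700 / 1.861 = 2700 × cos 57.5° ≈ 1450 km.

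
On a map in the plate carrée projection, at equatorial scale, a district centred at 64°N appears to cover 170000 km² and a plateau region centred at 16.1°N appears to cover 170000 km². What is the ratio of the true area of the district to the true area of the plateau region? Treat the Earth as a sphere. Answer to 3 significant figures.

Plate carrée has h = 1 and k = sec φ, giving areal scale sec φ; true area = (apparent area) · cos φ.
True area of district: 170000 × cos(64°) = 170000 × 0.4384 = 74520 km².
True area of plateau region: 170000 × cos(16.1°) = 170000 × 0.9608 = 163300 km².
Ratio = 74520 / 163300 ≈ 0.456.

0.456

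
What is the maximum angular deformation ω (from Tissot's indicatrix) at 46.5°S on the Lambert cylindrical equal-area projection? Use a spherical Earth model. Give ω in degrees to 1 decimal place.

41.8°

The Lambert cylindrical equal-area projection is the cylindrical equal-area projection with its standard parallel at the equator (φ₀ = 0). Cylindrical equal-area (φ₀ = 0°): h = cos φ / cos 0° along meridians, k = cos 0° / cos φ along parallels; h·k = 1.
At 46.5°: h = 0.6884, k = 1.453; principal scales a = 1.453, b = 0.6884.
sin(ω/2) = (a − b)/(a + b) = 0.7644/2.141 = 0.3570, so ω = 2 arcsin(0.3570) ≈ 41.8°.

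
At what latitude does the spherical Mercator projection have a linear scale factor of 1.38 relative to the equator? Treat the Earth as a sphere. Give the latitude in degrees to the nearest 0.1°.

Mercator scale is k = sec φ = 1/cos φ.
1/cos φ = 1.38  ⇒  cos φ = 0.7246  ⇒  φ = arccos(0.7246) ≈ 43.6°.

43.6°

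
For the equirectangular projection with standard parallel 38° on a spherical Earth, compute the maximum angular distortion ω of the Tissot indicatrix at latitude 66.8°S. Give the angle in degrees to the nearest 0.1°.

39.0°

The equidistant cylindrical projection with φ₀ = 38° has h = 1 (meridians true) and k = cos φ₀ / cos φ along parallels.
At 66.8°: h = 1.000, k = 2.000; principal scales a = 2.000, b = 1.000.
sin(ω/2) = (a − b)/(a + b) = 1.000/3.000 = 0.3334, so ω = 2 arcsin(0.3334) ≈ 39.0°.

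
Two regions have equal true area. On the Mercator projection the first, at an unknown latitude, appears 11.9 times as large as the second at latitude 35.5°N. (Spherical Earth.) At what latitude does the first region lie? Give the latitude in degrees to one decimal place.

76.3°

On Mercator, (apparent₁)/(apparent₂) = sec²φ₁ / sec²φ₂ when true areas are equal.
cos²φ₂ / cos²φ₁ = 11.9  ⇒  cos φ₁ = cos 35.5° / √11.9 = 0.8141/3.450 = 0.2360.
φ₁ = arccos(0.2360) ≈ 76.3°.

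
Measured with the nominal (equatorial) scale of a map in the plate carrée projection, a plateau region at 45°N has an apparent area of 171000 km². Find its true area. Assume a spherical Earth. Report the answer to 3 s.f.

121000 km²

For the equirectangular projection with φ₀ = 0 (plate carrée), h = 1 along meridians and k = sec φ along parallels.
Areal scale = h·k = 1 × sec φ; at 45°, h = 1.000, k = 1.414, so h·k = 1.414.
True area = apparent / (areal scale) = 171000 / 1.414 ≈ 121000 km².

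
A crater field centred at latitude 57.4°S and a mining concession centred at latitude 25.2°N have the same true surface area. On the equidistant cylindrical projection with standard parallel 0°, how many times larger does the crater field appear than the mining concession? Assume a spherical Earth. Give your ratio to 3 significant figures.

In the plate carrée (x = Rλ, y = Rφ), meridians are true-scale (h = 1) and parallels are stretched by k = sec φ.
Areal scale at 57.4°: h·k = 1.000 × 1.856 = 1.856.
Areal scale at 25.2°: h·k = 1.000 × 1.105 = 1.105.
Ratio = 1.856/1.105 ≈ 1.68.

1.68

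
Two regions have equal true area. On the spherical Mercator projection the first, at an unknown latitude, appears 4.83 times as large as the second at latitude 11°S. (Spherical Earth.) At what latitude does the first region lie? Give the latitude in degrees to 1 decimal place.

63.5°

For equal true areas on Mercator, apparent areas scale as sec²φ, so the ratio is cos²φ₂ / cos²φ₁.
cos²φ₂ / cos²φ₁ = 4.83  ⇒  cos φ₁ = cos 11° / √4.83 = 0.9816/2.198 = 0.4467.
φ₁ = arccos(0.4467) ≈ 63.5°.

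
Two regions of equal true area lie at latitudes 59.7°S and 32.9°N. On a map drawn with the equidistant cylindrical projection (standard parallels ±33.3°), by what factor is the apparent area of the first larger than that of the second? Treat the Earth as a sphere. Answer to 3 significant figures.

With standard parallel φ₀ = 33.3°, the equirectangular projection gives x = Rλ cos φ₀, y = Rφ, so h = 1 and k = cos 33.3° / cos φ.
Areal scale at 59.7°: h·k = 1.000 × 1.657 = 1.657.
Areal scale at 32.9°: h·k = 1.000 × 0.9955 = 0.9955.
Ratio = 1.657/0.9955 ≈ 1.66.

1.66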